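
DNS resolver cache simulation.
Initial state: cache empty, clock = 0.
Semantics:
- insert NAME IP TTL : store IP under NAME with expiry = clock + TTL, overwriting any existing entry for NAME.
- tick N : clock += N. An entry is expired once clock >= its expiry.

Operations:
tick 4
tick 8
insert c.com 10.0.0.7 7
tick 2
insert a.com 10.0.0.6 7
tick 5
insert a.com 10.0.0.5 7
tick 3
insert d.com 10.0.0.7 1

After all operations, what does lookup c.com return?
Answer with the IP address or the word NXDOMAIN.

Op 1: tick 4 -> clock=4.
Op 2: tick 8 -> clock=12.
Op 3: insert c.com -> 10.0.0.7 (expiry=12+7=19). clock=12
Op 4: tick 2 -> clock=14.
Op 5: insert a.com -> 10.0.0.6 (expiry=14+7=21). clock=14
Op 6: tick 5 -> clock=19. purged={c.com}
Op 7: insert a.com -> 10.0.0.5 (expiry=19+7=26). clock=19
Op 8: tick 3 -> clock=22.
Op 9: insert d.com -> 10.0.0.7 (expiry=22+1=23). clock=22
lookup c.com: not in cache (expired or never inserted)

Answer: NXDOMAIN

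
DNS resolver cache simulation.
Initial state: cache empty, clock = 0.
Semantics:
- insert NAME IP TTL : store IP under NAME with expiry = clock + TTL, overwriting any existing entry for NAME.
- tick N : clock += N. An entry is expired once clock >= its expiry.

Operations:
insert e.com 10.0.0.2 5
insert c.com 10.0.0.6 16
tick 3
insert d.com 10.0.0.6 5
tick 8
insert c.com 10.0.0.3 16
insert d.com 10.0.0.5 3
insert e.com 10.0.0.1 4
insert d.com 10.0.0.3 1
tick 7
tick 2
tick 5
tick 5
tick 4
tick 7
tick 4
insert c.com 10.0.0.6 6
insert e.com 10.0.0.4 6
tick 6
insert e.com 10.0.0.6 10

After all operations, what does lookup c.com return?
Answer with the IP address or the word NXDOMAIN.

Answer: NXDOMAIN

Derivation:
Op 1: insert e.com -> 10.0.0.2 (expiry=0+5=5). clock=0
Op 2: insert c.com -> 10.0.0.6 (expiry=0+16=16). clock=0
Op 3: tick 3 -> clock=3.
Op 4: insert d.com -> 10.0.0.6 (expiry=3+5=8). clock=3
Op 5: tick 8 -> clock=11. purged={d.com,e.com}
Op 6: insert c.com -> 10.0.0.3 (expiry=11+16=27). clock=11
Op 7: insert d.com -> 10.0.0.5 (expiry=11+3=14). clock=11
Op 8: insert e.com -> 10.0.0.1 (expiry=11+4=15). clock=11
Op 9: insert d.com -> 10.0.0.3 (expiry=11+1=12). clock=11
Op 10: tick 7 -> clock=18. purged={d.com,e.com}
Op 11: tick 2 -> clock=20.
Op 12: tick 5 -> clock=25.
Op 13: tick 5 -> clock=30. purged={c.com}
Op 14: tick 4 -> clock=34.
Op 15: tick 7 -> clock=41.
Op 16: tick 4 -> clock=45.
Op 17: insert c.com -> 10.0.0.6 (expiry=45+6=51). clock=45
Op 18: insert e.com -> 10.0.0.4 (expiry=45+6=51). clock=45
Op 19: tick 6 -> clock=51. purged={c.com,e.com}
Op 20: insert e.com -> 10.0.0.6 (expiry=51+10=61). clock=51
lookup c.com: not in cache (expired or never inserted)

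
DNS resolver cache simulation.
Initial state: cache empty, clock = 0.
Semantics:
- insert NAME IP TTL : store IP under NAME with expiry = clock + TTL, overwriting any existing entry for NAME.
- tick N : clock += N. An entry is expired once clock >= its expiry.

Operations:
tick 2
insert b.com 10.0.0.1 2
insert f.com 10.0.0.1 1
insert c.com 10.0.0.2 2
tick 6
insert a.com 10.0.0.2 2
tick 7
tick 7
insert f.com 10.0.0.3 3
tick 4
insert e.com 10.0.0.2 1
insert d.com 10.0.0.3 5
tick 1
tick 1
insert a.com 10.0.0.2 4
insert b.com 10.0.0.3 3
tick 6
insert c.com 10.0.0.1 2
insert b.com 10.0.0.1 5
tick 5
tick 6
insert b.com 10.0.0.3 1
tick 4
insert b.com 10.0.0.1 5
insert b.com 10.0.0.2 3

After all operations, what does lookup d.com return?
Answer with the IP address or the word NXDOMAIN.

Op 1: tick 2 -> clock=2.
Op 2: insert b.com -> 10.0.0.1 (expiry=2+2=4). clock=2
Op 3: insert f.com -> 10.0.0.1 (expiry=2+1=3). clock=2
Op 4: insert c.com -> 10.0.0.2 (expiry=2+2=4). clock=2
Op 5: tick 6 -> clock=8. purged={b.com,c.com,f.com}
Op 6: insert a.com -> 10.0.0.2 (expiry=8+2=10). clock=8
Op 7: tick 7 -> clock=15. purged={a.com}
Op 8: tick 7 -> clock=22.
Op 9: insert f.com -> 10.0.0.3 (expiry=22+3=25). clock=22
Op 10: tick 4 -> clock=26. purged={f.com}
Op 11: insert e.com -> 10.0.0.2 (expiry=26+1=27). clock=26
Op 12: insert d.com -> 10.0.0.3 (expiry=26+5=31). clock=26
Op 13: tick 1 -> clock=27. purged={e.com}
Op 14: tick 1 -> clock=28.
Op 15: insert a.com -> 10.0.0.2 (expiry=28+4=32). clock=28
Op 16: insert b.com -> 10.0.0.3 (expiry=28+3=31). clock=28
Op 17: tick 6 -> clock=34. purged={a.com,b.com,d.com}
Op 18: insert c.com -> 10.0.0.1 (expiry=34+2=36). clock=34
Op 19: insert b.com -> 10.0.0.1 (expiry=34+5=39). clock=34
Op 20: tick 5 -> clock=39. purged={b.com,c.com}
Op 21: tick 6 -> clock=45.
Op 22: insert b.com -> 10.0.0.3 (expiry=45+1=46). clock=45
Op 23: tick 4 -> clock=49. purged={b.com}
Op 24: insert b.com -> 10.0.0.1 (expiry=49+5=54). clock=49
Op 25: insert b.com -> 10.0.0.2 (expiry=49+3=52). clock=49
lookup d.com: not in cache (expired or never inserted)

Answer: NXDOMAIN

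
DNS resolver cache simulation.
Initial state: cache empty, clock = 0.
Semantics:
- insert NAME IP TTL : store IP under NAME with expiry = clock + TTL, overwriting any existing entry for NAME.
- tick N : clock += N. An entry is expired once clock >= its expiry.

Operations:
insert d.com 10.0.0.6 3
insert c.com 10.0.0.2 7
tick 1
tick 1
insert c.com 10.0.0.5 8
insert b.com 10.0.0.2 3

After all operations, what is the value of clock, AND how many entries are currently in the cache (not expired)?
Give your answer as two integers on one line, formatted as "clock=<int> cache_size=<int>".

Answer: clock=2 cache_size=3

Derivation:
Op 1: insert d.com -> 10.0.0.6 (expiry=0+3=3). clock=0
Op 2: insert c.com -> 10.0.0.2 (expiry=0+7=7). clock=0
Op 3: tick 1 -> clock=1.
Op 4: tick 1 -> clock=2.
Op 5: insert c.com -> 10.0.0.5 (expiry=2+8=10). clock=2
Op 6: insert b.com -> 10.0.0.2 (expiry=2+3=5). clock=2
Final clock = 2
Final cache (unexpired): {b.com,c.com,d.com} -> size=3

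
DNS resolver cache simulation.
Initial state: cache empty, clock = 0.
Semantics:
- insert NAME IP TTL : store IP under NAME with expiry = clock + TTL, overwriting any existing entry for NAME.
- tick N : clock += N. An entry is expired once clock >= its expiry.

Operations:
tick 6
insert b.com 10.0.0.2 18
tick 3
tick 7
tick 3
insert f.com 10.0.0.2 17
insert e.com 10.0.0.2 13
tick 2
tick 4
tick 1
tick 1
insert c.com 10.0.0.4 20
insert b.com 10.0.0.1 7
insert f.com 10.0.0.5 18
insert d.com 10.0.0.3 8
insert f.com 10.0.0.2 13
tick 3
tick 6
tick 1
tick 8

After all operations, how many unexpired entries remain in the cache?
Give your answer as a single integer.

Answer: 1

Derivation:
Op 1: tick 6 -> clock=6.
Op 2: insert b.com -> 10.0.0.2 (expiry=6+18=24). clock=6
Op 3: tick 3 -> clock=9.
Op 4: tick 7 -> clock=16.
Op 5: tick 3 -> clock=19.
Op 6: insert f.com -> 10.0.0.2 (expiry=19+17=36). clock=19
Op 7: insert e.com -> 10.0.0.2 (expiry=19+13=32). clock=19
Op 8: tick 2 -> clock=21.
Op 9: tick 4 -> clock=25. purged={b.com}
Op 10: tick 1 -> clock=26.
Op 11: tick 1 -> clock=27.
Op 12: insert c.com -> 10.0.0.4 (expiry=27+20=47). clock=27
Op 13: insert b.com -> 10.0.0.1 (expiry=27+7=34). clock=27
Op 14: insert f.com -> 10.0.0.5 (expiry=27+18=45). clock=27
Op 15: insert d.com -> 10.0.0.3 (expiry=27+8=35). clock=27
Op 16: insert f.com -> 10.0.0.2 (expiry=27+13=40). clock=27
Op 17: tick 3 -> clock=30.
Op 18: tick 6 -> clock=36. purged={b.com,d.com,e.com}
Op 19: tick 1 -> clock=37.
Op 20: tick 8 -> clock=45. purged={f.com}
Final cache (unexpired): {c.com} -> size=1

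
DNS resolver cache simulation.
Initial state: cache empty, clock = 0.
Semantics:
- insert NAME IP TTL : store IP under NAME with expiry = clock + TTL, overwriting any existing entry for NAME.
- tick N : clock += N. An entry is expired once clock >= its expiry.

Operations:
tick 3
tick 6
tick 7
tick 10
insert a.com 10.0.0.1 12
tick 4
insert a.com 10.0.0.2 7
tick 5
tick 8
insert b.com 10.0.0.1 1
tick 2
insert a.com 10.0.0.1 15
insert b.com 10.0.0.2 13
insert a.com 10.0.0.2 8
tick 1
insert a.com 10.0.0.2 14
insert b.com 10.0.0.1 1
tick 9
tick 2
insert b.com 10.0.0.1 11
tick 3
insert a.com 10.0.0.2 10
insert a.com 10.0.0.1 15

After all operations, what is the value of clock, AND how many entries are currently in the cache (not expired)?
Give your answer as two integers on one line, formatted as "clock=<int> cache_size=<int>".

Op 1: tick 3 -> clock=3.
Op 2: tick 6 -> clock=9.
Op 3: tick 7 -> clock=16.
Op 4: tick 10 -> clock=26.
Op 5: insert a.com -> 10.0.0.1 (expiry=26+12=38). clock=26
Op 6: tick 4 -> clock=30.
Op 7: insert a.com -> 10.0.0.2 (expiry=30+7=37). clock=30
Op 8: tick 5 -> clock=35.
Op 9: tick 8 -> clock=43. purged={a.com}
Op 10: insert b.com -> 10.0.0.1 (expiry=43+1=44). clock=43
Op 11: tick 2 -> clock=45. purged={b.com}
Op 12: insert a.com -> 10.0.0.1 (expiry=45+15=60). clock=45
Op 13: insert b.com -> 10.0.0.2 (expiry=45+13=58). clock=45
Op 14: insert a.com -> 10.0.0.2 (expiry=45+8=53). clock=45
Op 15: tick 1 -> clock=46.
Op 16: insert a.com -> 10.0.0.2 (expiry=46+14=60). clock=46
Op 17: insert b.com -> 10.0.0.1 (expiry=46+1=47). clock=46
Op 18: tick 9 -> clock=55. purged={b.com}
Op 19: tick 2 -> clock=57.
Op 20: insert b.com -> 10.0.0.1 (expiry=57+11=68). clock=57
Op 21: tick 3 -> clock=60. purged={a.com}
Op 22: insert a.com -> 10.0.0.2 (expiry=60+10=70). clock=60
Op 23: insert a.com -> 10.0.0.1 (expiry=60+15=75). clock=60
Final clock = 60
Final cache (unexpired): {a.com,b.com} -> size=2

Answer: clock=60 cache_size=2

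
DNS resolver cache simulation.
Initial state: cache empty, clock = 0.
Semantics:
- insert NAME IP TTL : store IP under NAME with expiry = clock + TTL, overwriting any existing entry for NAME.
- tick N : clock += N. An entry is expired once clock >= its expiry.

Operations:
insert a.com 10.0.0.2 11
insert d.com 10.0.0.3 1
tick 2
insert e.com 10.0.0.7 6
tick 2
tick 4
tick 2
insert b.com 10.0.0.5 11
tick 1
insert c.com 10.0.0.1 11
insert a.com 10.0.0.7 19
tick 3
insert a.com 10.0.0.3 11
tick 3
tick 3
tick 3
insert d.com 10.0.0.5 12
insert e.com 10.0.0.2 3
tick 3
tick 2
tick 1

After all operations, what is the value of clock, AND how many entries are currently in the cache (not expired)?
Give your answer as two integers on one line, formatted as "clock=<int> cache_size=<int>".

Op 1: insert a.com -> 10.0.0.2 (expiry=0+11=11). clock=0
Op 2: insert d.com -> 10.0.0.3 (expiry=0+1=1). clock=0
Op 3: tick 2 -> clock=2. purged={d.com}
Op 4: insert e.com -> 10.0.0.7 (expiry=2+6=8). clock=2
Op 5: tick 2 -> clock=4.
Op 6: tick 4 -> clock=8. purged={e.com}
Op 7: tick 2 -> clock=10.
Op 8: insert b.com -> 10.0.0.5 (expiry=10+11=21). clock=10
Op 9: tick 1 -> clock=11. purged={a.com}
Op 10: insert c.com -> 10.0.0.1 (expiry=11+11=22). clock=11
Op 11: insert a.com -> 10.0.0.7 (expiry=11+19=30). clock=11
Op 12: tick 3 -> clock=14.
Op 13: insert a.com -> 10.0.0.3 (expiry=14+11=25). clock=14
Op 14: tick 3 -> clock=17.
Op 15: tick 3 -> clock=20.
Op 16: tick 3 -> clock=23. purged={b.com,c.com}
Op 17: insert d.com -> 10.0.0.5 (expiry=23+12=35). clock=23
Op 18: insert e.com -> 10.0.0.2 (expiry=23+3=26). clock=23
Op 19: tick 3 -> clock=26. purged={a.com,e.com}
Op 20: tick 2 -> clock=28.
Op 21: tick 1 -> clock=29.
Final clock = 29
Final cache (unexpired): {d.com} -> size=1

Answer: clock=29 cache_size=1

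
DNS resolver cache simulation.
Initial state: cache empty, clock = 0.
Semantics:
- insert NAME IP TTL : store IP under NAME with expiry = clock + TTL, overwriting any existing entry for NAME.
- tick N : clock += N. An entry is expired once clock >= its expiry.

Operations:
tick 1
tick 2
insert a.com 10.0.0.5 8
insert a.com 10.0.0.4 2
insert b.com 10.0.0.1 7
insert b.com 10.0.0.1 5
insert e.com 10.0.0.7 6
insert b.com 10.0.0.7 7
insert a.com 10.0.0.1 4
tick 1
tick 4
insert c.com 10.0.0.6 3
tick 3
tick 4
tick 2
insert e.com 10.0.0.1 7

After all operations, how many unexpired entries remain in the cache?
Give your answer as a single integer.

Op 1: tick 1 -> clock=1.
Op 2: tick 2 -> clock=3.
Op 3: insert a.com -> 10.0.0.5 (expiry=3+8=11). clock=3
Op 4: insert a.com -> 10.0.0.4 (expiry=3+2=5). clock=3
Op 5: insert b.com -> 10.0.0.1 (expiry=3+7=10). clock=3
Op 6: insert b.com -> 10.0.0.1 (expiry=3+5=8). clock=3
Op 7: insert e.com -> 10.0.0.7 (expiry=3+6=9). clock=3
Op 8: insert b.com -> 10.0.0.7 (expiry=3+7=10). clock=3
Op 9: insert a.com -> 10.0.0.1 (expiry=3+4=7). clock=3
Op 10: tick 1 -> clock=4.
Op 11: tick 4 -> clock=8. purged={a.com}
Op 12: insert c.com -> 10.0.0.6 (expiry=8+3=11). clock=8
Op 13: tick 3 -> clock=11. purged={b.com,c.com,e.com}
Op 14: tick 4 -> clock=15.
Op 15: tick 2 -> clock=17.
Op 16: insert e.com -> 10.0.0.1 (expiry=17+7=24). clock=17
Final cache (unexpired): {e.com} -> size=1

Answer: 1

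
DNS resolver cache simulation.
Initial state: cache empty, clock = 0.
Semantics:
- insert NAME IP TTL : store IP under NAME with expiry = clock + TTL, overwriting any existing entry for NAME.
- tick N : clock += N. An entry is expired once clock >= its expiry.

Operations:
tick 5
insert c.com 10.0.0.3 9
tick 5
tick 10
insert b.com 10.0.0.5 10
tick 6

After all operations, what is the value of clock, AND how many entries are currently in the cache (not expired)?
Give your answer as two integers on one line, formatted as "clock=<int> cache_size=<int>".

Answer: clock=26 cache_size=1

Derivation:
Op 1: tick 5 -> clock=5.
Op 2: insert c.com -> 10.0.0.3 (expiry=5+9=14). clock=5
Op 3: tick 5 -> clock=10.
Op 4: tick 10 -> clock=20. purged={c.com}
Op 5: insert b.com -> 10.0.0.5 (expiry=20+10=30). clock=20
Op 6: tick 6 -> clock=26.
Final clock = 26
Final cache (unexpired): {b.com} -> size=1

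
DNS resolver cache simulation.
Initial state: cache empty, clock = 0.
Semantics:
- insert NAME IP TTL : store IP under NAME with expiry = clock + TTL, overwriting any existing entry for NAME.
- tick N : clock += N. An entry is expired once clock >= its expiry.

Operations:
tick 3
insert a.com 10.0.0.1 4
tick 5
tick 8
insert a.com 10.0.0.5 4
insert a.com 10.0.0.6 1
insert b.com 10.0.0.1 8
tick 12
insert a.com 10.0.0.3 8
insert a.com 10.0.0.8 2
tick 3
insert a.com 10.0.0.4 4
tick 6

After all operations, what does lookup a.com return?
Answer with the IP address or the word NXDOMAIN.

Answer: NXDOMAIN

Derivation:
Op 1: tick 3 -> clock=3.
Op 2: insert a.com -> 10.0.0.1 (expiry=3+4=7). clock=3
Op 3: tick 5 -> clock=8. purged={a.com}
Op 4: tick 8 -> clock=16.
Op 5: insert a.com -> 10.0.0.5 (expiry=16+4=20). clock=16
Op 6: insert a.com -> 10.0.0.6 (expiry=16+1=17). clock=16
Op 7: insert b.com -> 10.0.0.1 (expiry=16+8=24). clock=16
Op 8: tick 12 -> clock=28. purged={a.com,b.com}
Op 9: insert a.com -> 10.0.0.3 (expiry=28+8=36). clock=28
Op 10: insert a.com -> 10.0.0.8 (expiry=28+2=30). clock=28
Op 11: tick 3 -> clock=31. purged={a.com}
Op 12: insert a.com -> 10.0.0.4 (expiry=31+4=35). clock=31
Op 13: tick 6 -> clock=37. purged={a.com}
lookup a.com: not in cache (expired or never inserted)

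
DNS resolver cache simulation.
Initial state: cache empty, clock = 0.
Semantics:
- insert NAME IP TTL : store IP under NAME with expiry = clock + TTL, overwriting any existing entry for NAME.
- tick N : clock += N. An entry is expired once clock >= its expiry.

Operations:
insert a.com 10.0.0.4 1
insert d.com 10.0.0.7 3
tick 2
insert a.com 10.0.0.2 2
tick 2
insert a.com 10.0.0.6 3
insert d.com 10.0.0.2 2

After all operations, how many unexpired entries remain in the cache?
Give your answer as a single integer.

Answer: 2

Derivation:
Op 1: insert a.com -> 10.0.0.4 (expiry=0+1=1). clock=0
Op 2: insert d.com -> 10.0.0.7 (expiry=0+3=3). clock=0
Op 3: tick 2 -> clock=2. purged={a.com}
Op 4: insert a.com -> 10.0.0.2 (expiry=2+2=4). clock=2
Op 5: tick 2 -> clock=4. purged={a.com,d.com}
Op 6: insert a.com -> 10.0.0.6 (expiry=4+3=7). clock=4
Op 7: insert d.com -> 10.0.0.2 (expiry=4+2=6). clock=4
Final cache (unexpired): {a.com,d.com} -> size=2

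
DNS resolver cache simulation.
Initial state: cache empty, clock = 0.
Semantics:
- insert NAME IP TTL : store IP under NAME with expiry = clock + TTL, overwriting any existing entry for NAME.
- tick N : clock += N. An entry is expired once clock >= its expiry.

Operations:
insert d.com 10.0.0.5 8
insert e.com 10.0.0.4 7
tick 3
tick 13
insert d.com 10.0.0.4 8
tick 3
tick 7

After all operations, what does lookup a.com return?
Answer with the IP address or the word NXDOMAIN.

Answer: NXDOMAIN

Derivation:
Op 1: insert d.com -> 10.0.0.5 (expiry=0+8=8). clock=0
Op 2: insert e.com -> 10.0.0.4 (expiry=0+7=7). clock=0
Op 3: tick 3 -> clock=3.
Op 4: tick 13 -> clock=16. purged={d.com,e.com}
Op 5: insert d.com -> 10.0.0.4 (expiry=16+8=24). clock=16
Op 6: tick 3 -> clock=19.
Op 7: tick 7 -> clock=26. purged={d.com}
lookup a.com: not in cache (expired or never inserted)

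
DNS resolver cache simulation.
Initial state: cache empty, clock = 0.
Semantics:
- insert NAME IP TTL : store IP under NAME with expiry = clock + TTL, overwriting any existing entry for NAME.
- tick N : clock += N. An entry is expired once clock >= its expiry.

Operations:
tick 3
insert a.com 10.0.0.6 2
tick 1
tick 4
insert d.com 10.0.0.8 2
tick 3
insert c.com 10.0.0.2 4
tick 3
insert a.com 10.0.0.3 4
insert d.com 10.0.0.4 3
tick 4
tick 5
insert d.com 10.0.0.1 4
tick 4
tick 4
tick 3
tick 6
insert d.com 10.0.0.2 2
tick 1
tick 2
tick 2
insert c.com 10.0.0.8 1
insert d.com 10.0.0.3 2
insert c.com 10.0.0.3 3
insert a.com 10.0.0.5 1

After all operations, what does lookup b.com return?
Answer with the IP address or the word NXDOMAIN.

Op 1: tick 3 -> clock=3.
Op 2: insert a.com -> 10.0.0.6 (expiry=3+2=5). clock=3
Op 3: tick 1 -> clock=4.
Op 4: tick 4 -> clock=8. purged={a.com}
Op 5: insert d.com -> 10.0.0.8 (expiry=8+2=10). clock=8
Op 6: tick 3 -> clock=11. purged={d.com}
Op 7: insert c.com -> 10.0.0.2 (expiry=11+4=15). clock=11
Op 8: tick 3 -> clock=14.
Op 9: insert a.com -> 10.0.0.3 (expiry=14+4=18). clock=14
Op 10: insert d.com -> 10.0.0.4 (expiry=14+3=17). clock=14
Op 11: tick 4 -> clock=18. purged={a.com,c.com,d.com}
Op 12: tick 5 -> clock=23.
Op 13: insert d.com -> 10.0.0.1 (expiry=23+4=27). clock=23
Op 14: tick 4 -> clock=27. purged={d.com}
Op 15: tick 4 -> clock=31.
Op 16: tick 3 -> clock=34.
Op 17: tick 6 -> clock=40.
Op 18: insert d.com -> 10.0.0.2 (expiry=40+2=42). clock=40
Op 19: tick 1 -> clock=41.
Op 20: tick 2 -> clock=43. purged={d.com}
Op 21: tick 2 -> clock=45.
Op 22: insert c.com -> 10.0.0.8 (expiry=45+1=46). clock=45
Op 23: insert d.com -> 10.0.0.3 (expiry=45+2=47). clock=45
Op 24: insert c.com -> 10.0.0.3 (expiry=45+3=48). clock=45
Op 25: insert a.com -> 10.0.0.5 (expiry=45+1=46). clock=45
lookup b.com: not in cache (expired or never inserted)

Answer: NXDOMAIN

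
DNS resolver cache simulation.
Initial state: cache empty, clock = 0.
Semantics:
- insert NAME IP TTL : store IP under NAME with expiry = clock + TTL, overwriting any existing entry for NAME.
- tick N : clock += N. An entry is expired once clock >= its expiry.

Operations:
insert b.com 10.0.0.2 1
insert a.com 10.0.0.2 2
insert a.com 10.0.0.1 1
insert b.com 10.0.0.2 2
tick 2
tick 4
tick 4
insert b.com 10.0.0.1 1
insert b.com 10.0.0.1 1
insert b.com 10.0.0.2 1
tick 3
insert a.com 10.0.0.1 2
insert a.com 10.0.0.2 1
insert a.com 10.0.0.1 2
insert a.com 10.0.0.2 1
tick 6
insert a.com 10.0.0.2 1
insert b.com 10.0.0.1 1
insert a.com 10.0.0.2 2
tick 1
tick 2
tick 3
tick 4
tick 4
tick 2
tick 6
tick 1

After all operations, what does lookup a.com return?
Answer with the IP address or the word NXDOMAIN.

Answer: NXDOMAIN

Derivation:
Op 1: insert b.com -> 10.0.0.2 (expiry=0+1=1). clock=0
Op 2: insert a.com -> 10.0.0.2 (expiry=0+2=2). clock=0
Op 3: insert a.com -> 10.0.0.1 (expiry=0+1=1). clock=0
Op 4: insert b.com -> 10.0.0.2 (expiry=0+2=2). clock=0
Op 5: tick 2 -> clock=2. purged={a.com,b.com}
Op 6: tick 4 -> clock=6.
Op 7: tick 4 -> clock=10.
Op 8: insert b.com -> 10.0.0.1 (expiry=10+1=11). clock=10
Op 9: insert b.com -> 10.0.0.1 (expiry=10+1=11). clock=10
Op 10: insert b.com -> 10.0.0.2 (expiry=10+1=11). clock=10
Op 11: tick 3 -> clock=13. purged={b.com}
Op 12: insert a.com -> 10.0.0.1 (expiry=13+2=15). clock=13
Op 13: insert a.com -> 10.0.0.2 (expiry=13+1=14). clock=13
Op 14: insert a.com -> 10.0.0.1 (expiry=13+2=15). clock=13
Op 15: insert a.com -> 10.0.0.2 (expiry=13+1=14). clock=13
Op 16: tick 6 -> clock=19. purged={a.com}
Op 17: insert a.com -> 10.0.0.2 (expiry=19+1=20). clock=19
Op 18: insert b.com -> 10.0.0.1 (expiry=19+1=20). clock=19
Op 19: insert a.com -> 10.0.0.2 (expiry=19+2=21). clock=19
Op 20: tick 1 -> clock=20. purged={b.com}
Op 21: tick 2 -> clock=22. purged={a.com}
Op 22: tick 3 -> clock=25.
Op 23: tick 4 -> clock=29.
Op 24: tick 4 -> clock=33.
Op 25: tick 2 -> clock=35.
Op 26: tick 6 -> clock=41.
Op 27: tick 1 -> clock=42.
lookup a.com: not in cache (expired or never inserted)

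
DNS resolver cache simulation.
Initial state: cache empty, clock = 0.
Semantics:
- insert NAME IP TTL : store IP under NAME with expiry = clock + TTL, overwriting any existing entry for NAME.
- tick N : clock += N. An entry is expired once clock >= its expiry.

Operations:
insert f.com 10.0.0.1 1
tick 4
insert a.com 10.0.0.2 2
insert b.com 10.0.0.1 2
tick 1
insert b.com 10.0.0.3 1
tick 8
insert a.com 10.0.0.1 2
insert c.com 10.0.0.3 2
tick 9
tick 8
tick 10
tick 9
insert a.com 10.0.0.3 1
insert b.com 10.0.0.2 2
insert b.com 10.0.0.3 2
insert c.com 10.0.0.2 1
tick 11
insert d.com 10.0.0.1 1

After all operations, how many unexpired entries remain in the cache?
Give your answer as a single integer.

Op 1: insert f.com -> 10.0.0.1 (expiry=0+1=1). clock=0
Op 2: tick 4 -> clock=4. purged={f.com}
Op 3: insert a.com -> 10.0.0.2 (expiry=4+2=6). clock=4
Op 4: insert b.com -> 10.0.0.1 (expiry=4+2=6). clock=4
Op 5: tick 1 -> clock=5.
Op 6: insert b.com -> 10.0.0.3 (expiry=5+1=6). clock=5
Op 7: tick 8 -> clock=13. purged={a.com,b.com}
Op 8: insert a.com -> 10.0.0.1 (expiry=13+2=15). clock=13
Op 9: insert c.com -> 10.0.0.3 (expiry=13+2=15). clock=13
Op 10: tick 9 -> clock=22. purged={a.com,c.com}
Op 11: tick 8 -> clock=30.
Op 12: tick 10 -> clock=40.
Op 13: tick 9 -> clock=49.
Op 14: insert a.com -> 10.0.0.3 (expiry=49+1=50). clock=49
Op 15: insert b.com -> 10.0.0.2 (expiry=49+2=51). clock=49
Op 16: insert b.com -> 10.0.0.3 (expiry=49+2=51). clock=49
Op 17: insert c.com -> 10.0.0.2 (expiry=49+1=50). clock=49
Op 18: tick 11 -> clock=60. purged={a.com,b.com,c.com}
Op 19: insert d.com -> 10.0.0.1 (expiry=60+1=61). clock=60
Final cache (unexpired): {d.com} -> size=1

Answer: 1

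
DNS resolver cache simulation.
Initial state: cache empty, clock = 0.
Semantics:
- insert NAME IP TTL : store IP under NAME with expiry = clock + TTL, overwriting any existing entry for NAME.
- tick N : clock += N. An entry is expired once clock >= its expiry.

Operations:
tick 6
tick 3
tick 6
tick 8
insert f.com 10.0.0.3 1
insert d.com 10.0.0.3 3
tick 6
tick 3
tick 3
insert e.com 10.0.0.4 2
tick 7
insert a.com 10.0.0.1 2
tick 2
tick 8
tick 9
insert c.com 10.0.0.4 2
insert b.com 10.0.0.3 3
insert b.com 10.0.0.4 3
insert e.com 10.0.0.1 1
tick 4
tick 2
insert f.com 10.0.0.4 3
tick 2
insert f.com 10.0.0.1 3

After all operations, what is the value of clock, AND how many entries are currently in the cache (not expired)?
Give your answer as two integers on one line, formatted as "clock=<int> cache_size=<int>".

Op 1: tick 6 -> clock=6.
Op 2: tick 3 -> clock=9.
Op 3: tick 6 -> clock=15.
Op 4: tick 8 -> clock=23.
Op 5: insert f.com -> 10.0.0.3 (expiry=23+1=24). clock=23
Op 6: insert d.com -> 10.0.0.3 (expiry=23+3=26). clock=23
Op 7: tick 6 -> clock=29. purged={d.com,f.com}
Op 8: tick 3 -> clock=32.
Op 9: tick 3 -> clock=35.
Op 10: insert e.com -> 10.0.0.4 (expiry=35+2=37). clock=35
Op 11: tick 7 -> clock=42. purged={e.com}
Op 12: insert a.com -> 10.0.0.1 (expiry=42+2=44). clock=42
Op 13: tick 2 -> clock=44. purged={a.com}
Op 14: tick 8 -> clock=52.
Op 15: tick 9 -> clock=61.
Op 16: insert c.com -> 10.0.0.4 (expiry=61+2=63). clock=61
Op 17: insert b.com -> 10.0.0.3 (expiry=61+3=64). clock=61
Op 18: insert b.com -> 10.0.0.4 (expiry=61+3=64). clock=61
Op 19: insert e.com -> 10.0.0.1 (expiry=61+1=62). clock=61
Op 20: tick 4 -> clock=65. purged={b.com,c.com,e.com}
Op 21: tick 2 -> clock=67.
Op 22: insert f.com -> 10.0.0.4 (expiry=67+3=70). clock=67
Op 23: tick 2 -> clock=69.
Op 24: insert f.com -> 10.0.0.1 (expiry=69+3=72). clock=69
Final clock = 69
Final cache (unexpired): {f.com} -> size=1

Answer: clock=69 cache_size=1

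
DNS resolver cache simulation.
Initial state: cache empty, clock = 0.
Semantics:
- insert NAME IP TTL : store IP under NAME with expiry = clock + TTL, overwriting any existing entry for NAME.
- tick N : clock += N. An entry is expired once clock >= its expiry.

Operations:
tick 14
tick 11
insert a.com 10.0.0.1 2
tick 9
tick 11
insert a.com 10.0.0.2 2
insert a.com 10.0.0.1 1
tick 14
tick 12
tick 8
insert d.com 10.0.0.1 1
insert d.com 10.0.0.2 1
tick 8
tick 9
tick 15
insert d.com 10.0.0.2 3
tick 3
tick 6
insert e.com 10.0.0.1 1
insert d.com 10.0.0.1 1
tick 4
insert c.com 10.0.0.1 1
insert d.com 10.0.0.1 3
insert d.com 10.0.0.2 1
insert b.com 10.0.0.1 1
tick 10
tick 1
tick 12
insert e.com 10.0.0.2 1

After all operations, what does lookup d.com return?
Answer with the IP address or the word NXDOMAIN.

Op 1: tick 14 -> clock=14.
Op 2: tick 11 -> clock=25.
Op 3: insert a.com -> 10.0.0.1 (expiry=25+2=27). clock=25
Op 4: tick 9 -> clock=34. purged={a.com}
Op 5: tick 11 -> clock=45.
Op 6: insert a.com -> 10.0.0.2 (expiry=45+2=47). clock=45
Op 7: insert a.com -> 10.0.0.1 (expiry=45+1=46). clock=45
Op 8: tick 14 -> clock=59. purged={a.com}
Op 9: tick 12 -> clock=71.
Op 10: tick 8 -> clock=79.
Op 11: insert d.com -> 10.0.0.1 (expiry=79+1=80). clock=79
Op 12: insert d.com -> 10.0.0.2 (expiry=79+1=80). clock=79
Op 13: tick 8 -> clock=87. purged={d.com}
Op 14: tick 9 -> clock=96.
Op 15: tick 15 -> clock=111.
Op 16: insert d.com -> 10.0.0.2 (expiry=111+3=114). clock=111
Op 17: tick 3 -> clock=114. purged={d.com}
Op 18: tick 6 -> clock=120.
Op 19: insert e.com -> 10.0.0.1 (expiry=120+1=121). clock=120
Op 20: insert d.com -> 10.0.0.1 (expiry=120+1=121). clock=120
Op 21: tick 4 -> clock=124. purged={d.com,e.com}
Op 22: insert c.com -> 10.0.0.1 (expiry=124+1=125). clock=124
Op 23: insert d.com -> 10.0.0.1 (expiry=124+3=127). clock=124
Op 24: insert d.com -> 10.0.0.2 (expiry=124+1=125). clock=124
Op 25: insert b.com -> 10.0.0.1 (expiry=124+1=125). clock=124
Op 26: tick 10 -> clock=134. purged={b.com,c.com,d.com}
Op 27: tick 1 -> clock=135.
Op 28: tick 12 -> clock=147.
Op 29: insert e.com -> 10.0.0.2 (expiry=147+1=148). clock=147
lookup d.com: not in cache (expired or never inserted)

Answer: NXDOMAIN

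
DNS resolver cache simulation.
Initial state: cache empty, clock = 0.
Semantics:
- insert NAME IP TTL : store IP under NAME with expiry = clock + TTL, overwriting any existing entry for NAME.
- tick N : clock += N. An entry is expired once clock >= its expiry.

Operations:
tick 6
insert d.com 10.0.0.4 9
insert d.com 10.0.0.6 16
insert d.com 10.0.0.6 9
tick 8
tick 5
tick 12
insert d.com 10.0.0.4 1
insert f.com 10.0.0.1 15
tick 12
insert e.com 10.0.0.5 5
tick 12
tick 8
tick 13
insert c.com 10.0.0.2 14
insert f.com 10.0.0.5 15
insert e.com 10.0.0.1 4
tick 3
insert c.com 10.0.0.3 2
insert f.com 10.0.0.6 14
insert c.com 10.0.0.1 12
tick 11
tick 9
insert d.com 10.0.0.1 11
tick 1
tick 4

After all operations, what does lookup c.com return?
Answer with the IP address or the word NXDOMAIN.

Op 1: tick 6 -> clock=6.
Op 2: insert d.com -> 10.0.0.4 (expiry=6+9=15). clock=6
Op 3: insert d.com -> 10.0.0.6 (expiry=6+16=22). clock=6
Op 4: insert d.com -> 10.0.0.6 (expiry=6+9=15). clock=6
Op 5: tick 8 -> clock=14.
Op 6: tick 5 -> clock=19. purged={d.com}
Op 7: tick 12 -> clock=31.
Op 8: insert d.com -> 10.0.0.4 (expiry=31+1=32). clock=31
Op 9: insert f.com -> 10.0.0.1 (expiry=31+15=46). clock=31
Op 10: tick 12 -> clock=43. purged={d.com}
Op 11: insert e.com -> 10.0.0.5 (expiry=43+5=48). clock=43
Op 12: tick 12 -> clock=55. purged={e.com,f.com}
Op 13: tick 8 -> clock=63.
Op 14: tick 13 -> clock=76.
Op 15: insert c.com -> 10.0.0.2 (expiry=76+14=90). clock=76
Op 16: insert f.com -> 10.0.0.5 (expiry=76+15=91). clock=76
Op 17: insert e.com -> 10.0.0.1 (expiry=76+4=80). clock=76
Op 18: tick 3 -> clock=79.
Op 19: insert c.com -> 10.0.0.3 (expiry=79+2=81). clock=79
Op 20: insert f.com -> 10.0.0.6 (expiry=79+14=93). clock=79
Op 21: insert c.com -> 10.0.0.1 (expiry=79+12=91). clock=79
Op 22: tick 11 -> clock=90. purged={e.com}
Op 23: tick 9 -> clock=99. purged={c.com,f.com}
Op 24: insert d.com -> 10.0.0.1 (expiry=99+11=110). clock=99
Op 25: tick 1 -> clock=100.
Op 26: tick 4 -> clock=104.
lookup c.com: not in cache (expired or never inserted)

Answer: NXDOMAIN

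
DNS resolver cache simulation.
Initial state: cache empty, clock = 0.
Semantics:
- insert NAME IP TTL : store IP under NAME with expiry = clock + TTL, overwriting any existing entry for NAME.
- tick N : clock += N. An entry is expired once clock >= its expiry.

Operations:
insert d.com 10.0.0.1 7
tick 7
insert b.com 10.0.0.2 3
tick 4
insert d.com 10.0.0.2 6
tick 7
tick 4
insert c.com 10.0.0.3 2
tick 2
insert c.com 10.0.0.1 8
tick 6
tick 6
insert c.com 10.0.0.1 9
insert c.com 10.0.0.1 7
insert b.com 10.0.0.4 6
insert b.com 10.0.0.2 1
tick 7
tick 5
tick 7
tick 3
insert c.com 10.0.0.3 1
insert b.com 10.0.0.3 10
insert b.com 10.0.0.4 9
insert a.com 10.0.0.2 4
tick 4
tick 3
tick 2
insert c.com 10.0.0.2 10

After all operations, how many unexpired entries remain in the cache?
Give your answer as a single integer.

Answer: 1

Derivation:
Op 1: insert d.com -> 10.0.0.1 (expiry=0+7=7). clock=0
Op 2: tick 7 -> clock=7. purged={d.com}
Op 3: insert b.com -> 10.0.0.2 (expiry=7+3=10). clock=7
Op 4: tick 4 -> clock=11. purged={b.com}
Op 5: insert d.com -> 10.0.0.2 (expiry=11+6=17). clock=11
Op 6: tick 7 -> clock=18. purged={d.com}
Op 7: tick 4 -> clock=22.
Op 8: insert c.com -> 10.0.0.3 (expiry=22+2=24). clock=22
Op 9: tick 2 -> clock=24. purged={c.com}
Op 10: insert c.com -> 10.0.0.1 (expiry=24+8=32). clock=24
Op 11: tick 6 -> clock=30.
Op 12: tick 6 -> clock=36. purged={c.com}
Op 13: insert c.com -> 10.0.0.1 (expiry=36+9=45). clock=36
Op 14: insert c.com -> 10.0.0.1 (expiry=36+7=43). clock=36
Op 15: insert b.com -> 10.0.0.4 (expiry=36+6=42). clock=36
Op 16: insert b.com -> 10.0.0.2 (expiry=36+1=37). clock=36
Op 17: tick 7 -> clock=43. purged={b.com,c.com}
Op 18: tick 5 -> clock=48.
Op 19: tick 7 -> clock=55.
Op 20: tick 3 -> clock=58.
Op 21: insert c.com -> 10.0.0.3 (expiry=58+1=59). clock=58
Op 22: insert b.com -> 10.0.0.3 (expiry=58+10=68). clock=58
Op 23: insert b.com -> 10.0.0.4 (expiry=58+9=67). clock=58
Op 24: insert a.com -> 10.0.0.2 (expiry=58+4=62). clock=58
Op 25: tick 4 -> clock=62. purged={a.com,c.com}
Op 26: tick 3 -> clock=65.
Op 27: tick 2 -> clock=67. purged={b.com}
Op 28: insert c.com -> 10.0.0.2 (expiry=67+10=77). clock=67
Final cache (unexpired): {c.com} -> size=1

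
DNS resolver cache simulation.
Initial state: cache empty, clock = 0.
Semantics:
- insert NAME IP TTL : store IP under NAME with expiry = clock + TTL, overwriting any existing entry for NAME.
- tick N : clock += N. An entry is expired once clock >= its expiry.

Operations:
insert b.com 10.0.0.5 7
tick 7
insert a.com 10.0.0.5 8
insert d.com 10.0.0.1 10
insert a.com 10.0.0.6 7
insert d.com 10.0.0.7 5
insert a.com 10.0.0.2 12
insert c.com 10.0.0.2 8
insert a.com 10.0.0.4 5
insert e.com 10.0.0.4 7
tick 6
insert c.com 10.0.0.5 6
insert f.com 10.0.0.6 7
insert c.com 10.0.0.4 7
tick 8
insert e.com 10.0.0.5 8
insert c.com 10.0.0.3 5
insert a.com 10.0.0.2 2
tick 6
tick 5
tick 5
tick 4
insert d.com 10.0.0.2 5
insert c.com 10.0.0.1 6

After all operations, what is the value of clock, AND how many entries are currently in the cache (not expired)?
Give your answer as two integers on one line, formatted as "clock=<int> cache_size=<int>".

Op 1: insert b.com -> 10.0.0.5 (expiry=0+7=7). clock=0
Op 2: tick 7 -> clock=7. purged={b.com}
Op 3: insert a.com -> 10.0.0.5 (expiry=7+8=15). clock=7
Op 4: insert d.com -> 10.0.0.1 (expiry=7+10=17). clock=7
Op 5: insert a.com -> 10.0.0.6 (expiry=7+7=14). clock=7
Op 6: insert d.com -> 10.0.0.7 (expiry=7+5=12). clock=7
Op 7: insert a.com -> 10.0.0.2 (expiry=7+12=19). clock=7
Op 8: insert c.com -> 10.0.0.2 (expiry=7+8=15). clock=7
Op 9: insert a.com -> 10.0.0.4 (expiry=7+5=12). clock=7
Op 10: insert e.com -> 10.0.0.4 (expiry=7+7=14). clock=7
Op 11: tick 6 -> clock=13. purged={a.com,d.com}
Op 12: insert c.com -> 10.0.0.5 (expiry=13+6=19). clock=13
Op 13: insert f.com -> 10.0.0.6 (expiry=13+7=20). clock=13
Op 14: insert c.com -> 10.0.0.4 (expiry=13+7=20). clock=13
Op 15: tick 8 -> clock=21. purged={c.com,e.com,f.com}
Op 16: insert e.com -> 10.0.0.5 (expiry=21+8=29). clock=21
Op 17: insert c.com -> 10.0.0.3 (expiry=21+5=26). clock=21
Op 18: insert a.com -> 10.0.0.2 (expiry=21+2=23). clock=21
Op 19: tick 6 -> clock=27. purged={a.com,c.com}
Op 20: tick 5 -> clock=32. purged={e.com}
Op 21: tick 5 -> clock=37.
Op 22: tick 4 -> clock=41.
Op 23: insert d.com -> 10.0.0.2 (expiry=41+5=46). clock=41
Op 24: insert c.com -> 10.0.0.1 (expiry=41+6=47). clock=41
Final clock = 41
Final cache (unexpired): {c.com,d.com} -> size=2

Answer: clock=41 cache_size=2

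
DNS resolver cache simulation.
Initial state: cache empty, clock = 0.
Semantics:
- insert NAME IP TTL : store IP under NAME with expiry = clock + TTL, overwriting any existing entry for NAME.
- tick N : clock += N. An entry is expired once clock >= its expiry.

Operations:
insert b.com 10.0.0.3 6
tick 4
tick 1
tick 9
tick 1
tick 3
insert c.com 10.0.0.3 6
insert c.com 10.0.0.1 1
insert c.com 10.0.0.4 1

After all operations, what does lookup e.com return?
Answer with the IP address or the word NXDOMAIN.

Answer: NXDOMAIN

Derivation:
Op 1: insert b.com -> 10.0.0.3 (expiry=0+6=6). clock=0
Op 2: tick 4 -> clock=4.
Op 3: tick 1 -> clock=5.
Op 4: tick 9 -> clock=14. purged={b.com}
Op 5: tick 1 -> clock=15.
Op 6: tick 3 -> clock=18.
Op 7: insert c.com -> 10.0.0.3 (expiry=18+6=24). clock=18
Op 8: insert c.com -> 10.0.0.1 (expiry=18+1=19). clock=18
Op 9: insert c.com -> 10.0.0.4 (expiry=18+1=19). clock=18
lookup e.com: not in cache (expired or never inserted)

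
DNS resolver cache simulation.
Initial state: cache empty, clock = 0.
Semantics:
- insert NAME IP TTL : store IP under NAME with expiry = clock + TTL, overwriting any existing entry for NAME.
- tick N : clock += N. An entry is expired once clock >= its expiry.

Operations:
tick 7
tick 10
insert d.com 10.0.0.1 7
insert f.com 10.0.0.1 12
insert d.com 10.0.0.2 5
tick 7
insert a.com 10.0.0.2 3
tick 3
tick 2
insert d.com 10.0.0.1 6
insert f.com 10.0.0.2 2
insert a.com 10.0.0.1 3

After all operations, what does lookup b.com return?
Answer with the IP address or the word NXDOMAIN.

Answer: NXDOMAIN

Derivation:
Op 1: tick 7 -> clock=7.
Op 2: tick 10 -> clock=17.
Op 3: insert d.com -> 10.0.0.1 (expiry=17+7=24). clock=17
Op 4: insert f.com -> 10.0.0.1 (expiry=17+12=29). clock=17
Op 5: insert d.com -> 10.0.0.2 (expiry=17+5=22). clock=17
Op 6: tick 7 -> clock=24. purged={d.com}
Op 7: insert a.com -> 10.0.0.2 (expiry=24+3=27). clock=24
Op 8: tick 3 -> clock=27. purged={a.com}
Op 9: tick 2 -> clock=29. purged={f.com}
Op 10: insert d.com -> 10.0.0.1 (expiry=29+6=35). clock=29
Op 11: insert f.com -> 10.0.0.2 (expiry=29+2=31). clock=29
Op 12: insert a.com -> 10.0.0.1 (expiry=29+3=32). clock=29
lookup b.com: not in cache (expired or never inserted)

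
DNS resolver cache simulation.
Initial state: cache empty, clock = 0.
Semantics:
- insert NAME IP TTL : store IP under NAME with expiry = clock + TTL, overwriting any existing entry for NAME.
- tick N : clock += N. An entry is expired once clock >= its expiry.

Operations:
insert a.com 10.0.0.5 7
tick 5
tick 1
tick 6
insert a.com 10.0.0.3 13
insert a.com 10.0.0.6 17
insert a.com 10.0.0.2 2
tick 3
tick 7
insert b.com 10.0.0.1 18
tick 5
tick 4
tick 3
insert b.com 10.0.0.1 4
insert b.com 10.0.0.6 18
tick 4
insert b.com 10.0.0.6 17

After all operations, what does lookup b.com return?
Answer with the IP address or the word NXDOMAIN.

Answer: 10.0.0.6

Derivation:
Op 1: insert a.com -> 10.0.0.5 (expiry=0+7=7). clock=0
Op 2: tick 5 -> clock=5.
Op 3: tick 1 -> clock=6.
Op 4: tick 6 -> clock=12. purged={a.com}
Op 5: insert a.com -> 10.0.0.3 (expiry=12+13=25). clock=12
Op 6: insert a.com -> 10.0.0.6 (expiry=12+17=29). clock=12
Op 7: insert a.com -> 10.0.0.2 (expiry=12+2=14). clock=12
Op 8: tick 3 -> clock=15. purged={a.com}
Op 9: tick 7 -> clock=22.
Op 10: insert b.com -> 10.0.0.1 (expiry=22+18=40). clock=22
Op 11: tick 5 -> clock=27.
Op 12: tick 4 -> clock=31.
Op 13: tick 3 -> clock=34.
Op 14: insert b.com -> 10.0.0.1 (expiry=34+4=38). clock=34
Op 15: insert b.com -> 10.0.0.6 (expiry=34+18=52). clock=34
Op 16: tick 4 -> clock=38.
Op 17: insert b.com -> 10.0.0.6 (expiry=38+17=55). clock=38
lookup b.com: present, ip=10.0.0.6 expiry=55 > clock=38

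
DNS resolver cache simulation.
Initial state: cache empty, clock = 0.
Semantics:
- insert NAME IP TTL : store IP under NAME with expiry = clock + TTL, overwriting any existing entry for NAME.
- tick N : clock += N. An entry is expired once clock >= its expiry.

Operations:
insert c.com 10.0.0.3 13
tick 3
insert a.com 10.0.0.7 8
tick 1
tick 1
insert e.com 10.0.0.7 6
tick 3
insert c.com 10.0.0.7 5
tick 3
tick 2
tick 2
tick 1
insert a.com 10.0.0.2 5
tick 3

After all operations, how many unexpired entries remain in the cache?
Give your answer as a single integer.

Answer: 1

Derivation:
Op 1: insert c.com -> 10.0.0.3 (expiry=0+13=13). clock=0
Op 2: tick 3 -> clock=3.
Op 3: insert a.com -> 10.0.0.7 (expiry=3+8=11). clock=3
Op 4: tick 1 -> clock=4.
Op 5: tick 1 -> clock=5.
Op 6: insert e.com -> 10.0.0.7 (expiry=5+6=11). clock=5
Op 7: tick 3 -> clock=8.
Op 8: insert c.com -> 10.0.0.7 (expiry=8+5=13). clock=8
Op 9: tick 3 -> clock=11. purged={a.com,e.com}
Op 10: tick 2 -> clock=13. purged={c.com}
Op 11: tick 2 -> clock=15.
Op 12: tick 1 -> clock=16.
Op 13: insert a.com -> 10.0.0.2 (expiry=16+5=21). clock=16
Op 14: tick 3 -> clock=19.
Final cache (unexpired): {a.com} -> size=1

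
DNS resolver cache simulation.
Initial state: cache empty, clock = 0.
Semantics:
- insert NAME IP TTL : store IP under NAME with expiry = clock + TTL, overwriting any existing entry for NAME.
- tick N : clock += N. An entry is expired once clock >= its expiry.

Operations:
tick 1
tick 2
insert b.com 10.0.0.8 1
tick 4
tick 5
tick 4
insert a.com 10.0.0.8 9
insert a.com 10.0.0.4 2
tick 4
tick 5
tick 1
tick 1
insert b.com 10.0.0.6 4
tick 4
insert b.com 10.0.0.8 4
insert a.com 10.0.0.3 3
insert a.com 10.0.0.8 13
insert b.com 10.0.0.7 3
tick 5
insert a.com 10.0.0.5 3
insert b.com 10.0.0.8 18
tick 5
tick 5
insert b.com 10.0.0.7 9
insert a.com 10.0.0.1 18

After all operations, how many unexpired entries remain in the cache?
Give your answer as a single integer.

Op 1: tick 1 -> clock=1.
Op 2: tick 2 -> clock=3.
Op 3: insert b.com -> 10.0.0.8 (expiry=3+1=4). clock=3
Op 4: tick 4 -> clock=7. purged={b.com}
Op 5: tick 5 -> clock=12.
Op 6: tick 4 -> clock=16.
Op 7: insert a.com -> 10.0.0.8 (expiry=16+9=25). clock=16
Op 8: insert a.com -> 10.0.0.4 (expiry=16+2=18). clock=16
Op 9: tick 4 -> clock=20. purged={a.com}
Op 10: tick 5 -> clock=25.
Op 11: tick 1 -> clock=26.
Op 12: tick 1 -> clock=27.
Op 13: insert b.com -> 10.0.0.6 (expiry=27+4=31). clock=27
Op 14: tick 4 -> clock=31. purged={b.com}
Op 15: insert b.com -> 10.0.0.8 (expiry=31+4=35). clock=31
Op 16: insert a.com -> 10.0.0.3 (expiry=31+3=34). clock=31
Op 17: insert a.com -> 10.0.0.8 (expiry=31+13=44). clock=31
Op 18: insert b.com -> 10.0.0.7 (expiry=31+3=34). clock=31
Op 19: tick 5 -> clock=36. purged={b.com}
Op 20: insert a.com -> 10.0.0.5 (expiry=36+3=39). clock=36
Op 21: insert b.com -> 10.0.0.8 (expiry=36+18=54). clock=36
Op 22: tick 5 -> clock=41. purged={a.com}
Op 23: tick 5 -> clock=46.
Op 24: insert b.com -> 10.0.0.7 (expiry=46+9=55). clock=46
Op 25: insert a.com -> 10.0.0.1 (expiry=46+18=64). clock=46
Final cache (unexpired): {a.com,b.com} -> size=2

Answer: 2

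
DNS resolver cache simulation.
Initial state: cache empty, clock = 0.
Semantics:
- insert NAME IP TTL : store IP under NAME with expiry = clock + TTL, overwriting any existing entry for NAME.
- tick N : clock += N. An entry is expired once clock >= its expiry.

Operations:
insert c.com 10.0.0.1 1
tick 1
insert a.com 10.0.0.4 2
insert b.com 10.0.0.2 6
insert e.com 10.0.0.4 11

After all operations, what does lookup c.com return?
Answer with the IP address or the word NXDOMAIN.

Op 1: insert c.com -> 10.0.0.1 (expiry=0+1=1). clock=0
Op 2: tick 1 -> clock=1. purged={c.com}
Op 3: insert a.com -> 10.0.0.4 (expiry=1+2=3). clock=1
Op 4: insert b.com -> 10.0.0.2 (expiry=1+6=7). clock=1
Op 5: insert e.com -> 10.0.0.4 (expiry=1+11=12). clock=1
lookup c.com: not in cache (expired or never inserted)

Answer: NXDOMAIN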